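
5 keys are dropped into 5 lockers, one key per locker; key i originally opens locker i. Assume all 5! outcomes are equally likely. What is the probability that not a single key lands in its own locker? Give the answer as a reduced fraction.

11/30

Favorable outcomes: !5 = 44.
Total outcomes: 5! = 120.
Probability = 44/120 = 11/30.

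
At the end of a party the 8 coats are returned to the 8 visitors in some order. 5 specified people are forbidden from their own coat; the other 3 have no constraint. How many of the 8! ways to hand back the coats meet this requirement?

Let A_j be the event that the j-th constrained one is fixed. By inclusion-exclusion over the 5 events:
Σ_{j=0}^{5} (-1)^j C(5,j)(8-j)!
= C(5,0)·8! - C(5,1)·7! + C(5,2)·6! - C(5,3)·5! + C(5,4)·4! - C(5,5)·3!
= 40320 - 25200 + 7200 - 1200 + 120 - 6
= 21234

21234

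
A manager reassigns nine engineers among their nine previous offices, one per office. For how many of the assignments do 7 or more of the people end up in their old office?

# with exactly i fixed is C(9,i)·!(9-i); sum over i=7..9:
  i=7: C(9,7)·!2 = 36·1 = 36
  i=8: C(9,8)·!1 = 9·0 = 0
  i=9: C(9,9)·!0 = 1·1 = 1
Total = 37.

37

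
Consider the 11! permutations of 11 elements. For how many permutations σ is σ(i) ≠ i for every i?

14684570

By inclusion-exclusion, !11 = Σ (-1)^k · 11!/k! for k=0..11
= 11! - 11!/1! + 11!/2! - 11!/3! + 11!/4! - 11!/5! + 11!/6! - 11!/7! + 11!/8! - 11!/9! + 11!/10! - 11!/11!
= 39916800 - 39916800 + 19958400 - 6652800 + 1663200 - 332640 + 55440 - 7920 + 990 - 110 + 11 - 1
= 14684570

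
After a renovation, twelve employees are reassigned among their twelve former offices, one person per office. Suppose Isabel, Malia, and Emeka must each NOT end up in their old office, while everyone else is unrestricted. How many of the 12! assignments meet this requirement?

Let A_j be the event that the j-th constrained one is fixed. By inclusion-exclusion over the 3 events:
Σ_{j=0}^{3} (-1)^j C(3,j)(12-j)!
= C(3,0)·12! - C(3,1)·11! + C(3,2)·10! - C(3,3)·9!
= 479001600 - 119750400 + 10886400 - 362880
= 369774720

369774720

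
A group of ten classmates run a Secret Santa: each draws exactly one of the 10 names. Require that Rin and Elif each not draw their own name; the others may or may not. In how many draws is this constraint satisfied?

2943360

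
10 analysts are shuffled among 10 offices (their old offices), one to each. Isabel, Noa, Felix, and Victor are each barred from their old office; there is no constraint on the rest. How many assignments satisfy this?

2399760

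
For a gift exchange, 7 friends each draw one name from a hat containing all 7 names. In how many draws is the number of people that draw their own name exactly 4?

70

Choose which 4 of the 7 are fixed: C(7,4) = 35.
The remaining 3 must be deranged: !3 = 2.
Total: 35 × 2 = 70.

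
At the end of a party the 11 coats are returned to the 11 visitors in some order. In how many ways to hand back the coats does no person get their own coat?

The subfactorial !11 = [11!/e] (nearest integer).
11! = 39916800, and 39916800/e ≈ 14684570.08, so !11 = 14684570.

14684570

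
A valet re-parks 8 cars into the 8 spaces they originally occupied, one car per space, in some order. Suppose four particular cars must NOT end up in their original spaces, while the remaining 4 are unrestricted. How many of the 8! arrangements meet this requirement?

Inclusion-exclusion on the 4 forbidden self-matches:
Σ_{j=0}^{4} (-1)^j C(4,j)(8-j)!
= C(4,0)·8! - C(4,1)·7! + C(4,2)·6! - C(4,3)·5! + C(4,4)·4!
= 40320 - 20160 + 4320 - 480 + 24
= 24024

24024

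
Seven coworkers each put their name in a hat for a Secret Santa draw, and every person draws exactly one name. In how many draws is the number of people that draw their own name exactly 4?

70

Pick the 4 fixed positions: C(7,4) = 35 ways.
The other 3 form a derangement: !3 = 2.
Total: 35 × 2 = 70.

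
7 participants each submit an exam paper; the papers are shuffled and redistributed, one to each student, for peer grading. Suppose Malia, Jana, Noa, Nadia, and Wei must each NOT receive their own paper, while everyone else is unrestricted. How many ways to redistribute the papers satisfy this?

Inclusion-exclusion on the 5 forbidden self-matches:
Σ_{j=0}^{5} (-1)^j C(5,j)(7-j)!
= C(5,0)·7! - C(5,1)·6! + C(5,2)·5! - C(5,3)·4! + C(5,4)·3! - C(5,5)·2!
= 5040 - 3600 + 1200 - 240 + 30 - 2
= 2428

2428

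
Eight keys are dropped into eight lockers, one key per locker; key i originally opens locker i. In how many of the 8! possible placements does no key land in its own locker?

14833

!8 = 8! · Σ_{k=0}^{8} (-1)^k/k!
= 8! - 8!/1! + 8!/2! - 8!/3! + 8!/4! - 8!/5! + 8!/6! - 8!/7! + 8!/8!
= 40320 - 40320 + 20160 - 6720 + 1680 - 336 + 56 - 8 + 1
= 14833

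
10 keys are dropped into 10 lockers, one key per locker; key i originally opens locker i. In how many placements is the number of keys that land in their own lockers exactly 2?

667485

Pick the 2 fixed positions: C(10,2) = 45 ways.
The remaining 8 must be deranged: !8 = 14833.
Total: 45 × 14833 = 667485.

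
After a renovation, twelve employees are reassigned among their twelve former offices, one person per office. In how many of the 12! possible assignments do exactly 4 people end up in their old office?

7342335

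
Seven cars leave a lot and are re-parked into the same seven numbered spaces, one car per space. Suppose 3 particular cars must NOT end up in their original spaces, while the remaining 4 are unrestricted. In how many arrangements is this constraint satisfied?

3216

Let A_j be the event that the j-th constrained one is fixed. By inclusion-exclusion over the 3 events:
Σ_{j=0}^{3} (-1)^j C(3,j)(7-j)!
= C(3,0)·7! - C(3,1)·6! + C(3,2)·5! - C(3,3)·4!
= 5040 - 2160 + 360 - 24
= 3216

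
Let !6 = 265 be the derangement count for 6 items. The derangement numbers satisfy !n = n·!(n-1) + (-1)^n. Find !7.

1854

!7 = 7·265 - 1 = 1854.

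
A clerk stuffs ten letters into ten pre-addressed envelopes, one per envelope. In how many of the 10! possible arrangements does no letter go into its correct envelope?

1334961

!10 = 10! · Σ_{k=0}^{10} (-1)^k/k!
= 10! - 10!/1! + 10!/2! - 10!/3! + 10!/4! - 10!/5! + 10!/6! - 10!/7! + 10!/8! - 10!/9! + 10!/10!
= 3628800 - 3628800 + 1814400 - 604800 + 151200 - 30240 + 5040 - 720 + 90 - 10 + 1
= 1334961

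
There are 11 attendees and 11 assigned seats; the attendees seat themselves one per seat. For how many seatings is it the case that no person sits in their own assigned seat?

14684570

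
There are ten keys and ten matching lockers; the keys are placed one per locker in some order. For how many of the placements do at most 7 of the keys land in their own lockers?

3628754

Sum C(10,i)·!(10-i) for i = 0..7:
  i=0: C(10,0)·!10 = 1·1334961 = 1334961
  i=1: C(10,1)·!9 = 10·133496 = 1334960
  i=2: C(10,2)·!8 = 45·14833 = 667485
  i=3: C(10,3)·!7 = 120·1854 = 222480
  i=4: C(10,4)·!6 = 210·265 = 55650
  i=5: C(10,5)·!5 = 252·44 = 11088
  i=6: C(10,6)·!4 = 210·9 = 1890
  i=7: C(10,7)·!3 = 120·2 = 240
Total = 3628754.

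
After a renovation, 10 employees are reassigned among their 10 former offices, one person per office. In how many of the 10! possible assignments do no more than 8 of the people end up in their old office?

3628799

Sum C(10,i)·!(10-i) for i = 0..8:
  i=0: C(10,0)·!10 = 1·1334961 = 1334961
  i=1: C(10,1)·!9 = 10·133496 = 1334960
  i=2: C(10,2)·!8 = 45·14833 = 667485
  i=3: C(10,3)·!7 = 120·1854 = 222480
  i=4: C(10,4)·!6 = 210·265 = 55650
  i=5: C(10,5)·!5 = 252·44 = 11088
  i=6: C(10,6)·!4 = 210·9 = 1890
  i=7: C(10,7)·!3 = 120·2 = 240
  i=8: C(10,8)·!2 = 45·1 = 45
Total = 3628799.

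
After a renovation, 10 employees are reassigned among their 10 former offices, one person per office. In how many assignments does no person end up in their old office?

1334961

Recurrence: !10 = 10·!9 + (-1)^10.
!10 = 10·133496 + 1 = 1334961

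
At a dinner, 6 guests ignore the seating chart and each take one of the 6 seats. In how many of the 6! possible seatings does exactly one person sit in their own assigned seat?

Choose which one of the 6 is fixed: C(6,1) = 6.
The remaining 5 must be deranged: !5 = 44.
Total: 6 × 44 = 264.

264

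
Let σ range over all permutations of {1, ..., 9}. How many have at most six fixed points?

362843

# with exactly i fixed is C(9,i)·!(9-i); sum over i=0..6:
  i=0: C(9,0)·!9 = 1·133496 = 133496
  i=1: C(9,1)·!8 = 9·14833 = 133497
  i=2: C(9,2)·!7 = 36·1854 = 66744
  i=3: C(9,3)·!6 = 84·265 = 22260
  i=4: C(9,4)·!5 = 126·44 = 5544
  i=5: C(9,5)·!4 = 126·9 = 1134
  i=6: C(9,6)·!3 = 84·2 = 168
Total = 362843.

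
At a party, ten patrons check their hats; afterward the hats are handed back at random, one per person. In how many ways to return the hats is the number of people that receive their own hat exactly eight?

45

Choose which 8 of the 10 are fixed: C(10,8) = 45.
The other 2 form a derangement: !2 = 1.
Total: 45 × 1 = 45.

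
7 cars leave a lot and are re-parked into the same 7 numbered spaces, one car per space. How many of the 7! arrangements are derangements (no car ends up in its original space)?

1854

The number of derangements of 7 is !7 = Σ_{k=0}^{7} (-1)^k·7!/k!
= 7! - 7!/1! + 7!/2! - 7!/3! + 7!/4! - 7!/5! + 7!/6! - 7!/7!
= 5040 - 5040 + 2520 - 840 + 210 - 42 + 7 - 1
= 1854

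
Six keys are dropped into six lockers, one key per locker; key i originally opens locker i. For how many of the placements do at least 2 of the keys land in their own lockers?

191

# with exactly i fixed is C(6,i)·!(6-i); sum over i=2..6:
  i=2: C(6,2)·!4 = 15·9 = 135
  i=3: C(6,3)·!3 = 20·2 = 40
  i=4: C(6,4)·!2 = 15·1 = 15
  i=5: C(6,5)·!1 = 6·0 = 0
  i=6: C(6,6)·!0 = 1·1 = 1
Total = 191.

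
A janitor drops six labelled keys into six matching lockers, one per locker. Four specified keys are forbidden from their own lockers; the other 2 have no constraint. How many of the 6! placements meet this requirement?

Let A_j be the event that the j-th constrained one is fixed. By inclusion-exclusion over the 4 events:
Σ_{j=0}^{4} (-1)^j C(4,j)(6-j)!
= C(4,0)·6! - C(4,1)·5! + C(4,2)·4! - C(4,3)·3! + C(4,4)·2!
= 720 - 480 + 144 - 24 + 2
= 362

362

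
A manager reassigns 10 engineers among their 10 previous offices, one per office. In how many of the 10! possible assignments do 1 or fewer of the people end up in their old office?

2669921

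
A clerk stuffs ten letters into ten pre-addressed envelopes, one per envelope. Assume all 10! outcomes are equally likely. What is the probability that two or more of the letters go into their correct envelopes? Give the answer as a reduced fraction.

Favorable outcomes: Σ_{i≥2} C(10,i)·!(10-i) = 45·14833 + 120·1854 + 210·265 + 252·44 + 210·9 + 120·2 + 45·1 + 10·0 + 1·1 = 958879.
Total outcomes: 10! = 3628800.
Probability = 958879/3628800 = 958879/3628800.

958879/3628800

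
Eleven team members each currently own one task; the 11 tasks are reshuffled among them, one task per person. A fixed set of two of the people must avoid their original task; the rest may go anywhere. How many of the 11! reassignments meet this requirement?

33022080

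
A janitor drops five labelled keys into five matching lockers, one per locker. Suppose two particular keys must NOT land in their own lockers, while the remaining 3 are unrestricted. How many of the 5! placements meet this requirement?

78

Let A_j be the event that the j-th constrained one is fixed. By inclusion-exclusion over the 2 events:
Σ_{j=0}^{2} (-1)^j C(2,j)(5-j)!
= C(2,0)·5! - C(2,1)·4! + C(2,2)·3!
= 120 - 48 + 6
= 78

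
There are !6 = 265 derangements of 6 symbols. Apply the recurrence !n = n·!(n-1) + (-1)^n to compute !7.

1854

!7 = 7·265 - 1 = 1854.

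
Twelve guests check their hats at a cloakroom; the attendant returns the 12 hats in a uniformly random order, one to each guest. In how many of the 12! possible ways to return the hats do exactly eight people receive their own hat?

4455

Pick the 8 fixed positions: C(12,8) = 495 ways.
The other 4 form a derangement: !4 = 9.
Total: 495 × 9 = 4455.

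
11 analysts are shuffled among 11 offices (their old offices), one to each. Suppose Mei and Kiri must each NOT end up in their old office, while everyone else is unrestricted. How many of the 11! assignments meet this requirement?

Inclusion-exclusion on the 2 forbidden self-matches:
Σ_{j=0}^{2} (-1)^j C(2,j)(11-j)!
= C(2,0)·11! - C(2,1)·10! + C(2,2)·9!
= 39916800 - 7257600 + 362880
= 33022080

33022080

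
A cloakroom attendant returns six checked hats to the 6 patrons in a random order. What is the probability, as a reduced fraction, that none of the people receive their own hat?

Favorable outcomes: !6 = 265.
Total outcomes: 6! = 720.
Probability = 265/720 = 53/144.

53/144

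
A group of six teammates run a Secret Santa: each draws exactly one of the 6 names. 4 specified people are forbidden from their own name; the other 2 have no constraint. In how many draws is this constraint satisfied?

Let A_j be the event that the j-th constrained one is fixed. By inclusion-exclusion over the 4 events:
Σ_{j=0}^{4} (-1)^j C(4,j)(6-j)!
= C(4,0)·6! - C(4,1)·5! + C(4,2)·4! - C(4,3)·3! + C(4,4)·2!
= 720 - 480 + 144 - 24 + 2
= 362

362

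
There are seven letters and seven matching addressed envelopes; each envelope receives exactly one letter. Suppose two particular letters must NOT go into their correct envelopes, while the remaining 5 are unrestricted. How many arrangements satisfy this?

Inclusion-exclusion on the 2 forbidden self-matches:
Σ_{j=0}^{2} (-1)^j C(2,j)(7-j)!
= C(2,0)·7! - C(2,1)·6! + C(2,2)·5!
= 5040 - 1440 + 120
= 3720

3720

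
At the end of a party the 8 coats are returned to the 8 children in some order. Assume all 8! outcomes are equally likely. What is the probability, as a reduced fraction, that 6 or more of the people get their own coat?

29/40320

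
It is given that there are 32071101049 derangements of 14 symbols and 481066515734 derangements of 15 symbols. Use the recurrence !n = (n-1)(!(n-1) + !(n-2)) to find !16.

7697064251745

!16 = (16-1)·(!15 + !14) = 15·(481066515734 + 32071101049) = 15·513137616783 = 7697064251745.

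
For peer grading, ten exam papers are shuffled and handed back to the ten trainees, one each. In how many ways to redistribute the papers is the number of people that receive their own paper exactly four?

55650

Pick the 4 fixed positions: C(10,4) = 210 ways.
The other 6 form a derangement: !6 = 265.
Total: 210 × 265 = 55650.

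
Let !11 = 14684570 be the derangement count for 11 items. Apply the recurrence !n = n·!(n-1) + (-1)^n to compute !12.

176214841

!12 = 12·14684570 + 1 = 176214841.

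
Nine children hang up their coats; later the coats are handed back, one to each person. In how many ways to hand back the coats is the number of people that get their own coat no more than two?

Sum C(9,i)·!(9-i) for i = 0..2:
  i=0: C(9,0)·!9 = 1·133496 = 133496
  i=1: C(9,1)·!8 = 9·14833 = 133497
  i=2: C(9,2)·!7 = 36·1854 = 66744
Total = 333737.

333737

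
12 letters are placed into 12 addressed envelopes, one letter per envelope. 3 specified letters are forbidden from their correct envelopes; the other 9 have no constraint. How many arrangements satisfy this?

369774720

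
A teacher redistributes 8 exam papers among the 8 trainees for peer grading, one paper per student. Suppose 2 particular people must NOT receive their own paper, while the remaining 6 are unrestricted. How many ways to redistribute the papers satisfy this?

30960

Inclusion-exclusion on the 2 forbidden self-matches:
Σ_{j=0}^{2} (-1)^j C(2,j)(8-j)!
= C(2,0)·8! - C(2,1)·7! + C(2,2)·6!
= 40320 - 10080 + 720
= 30960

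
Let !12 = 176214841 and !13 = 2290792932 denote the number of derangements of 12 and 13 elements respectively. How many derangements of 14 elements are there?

!14 = (14-1)·(!13 + !12) = 13·(2290792932 + 176214841) = 13·2467007773 = 32071101049.

32071101049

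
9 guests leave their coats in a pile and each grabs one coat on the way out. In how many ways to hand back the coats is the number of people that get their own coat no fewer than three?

29143

# with exactly i fixed is C(9,i)·!(9-i); sum over i=3..9:
  i=3: C(9,3)·!6 = 84·265 = 22260
  i=4: C(9,4)·!5 = 126·44 = 5544
  i=5: C(9,5)·!4 = 126·9 = 1134
  i=6: C(9,6)·!3 = 84·2 = 168
  i=7: C(9,7)·!2 = 36·1 = 36
  i=8: C(9,8)·!1 = 9·0 = 0
  i=9: C(9,9)·!0 = 1·1 = 1
Total = 29143.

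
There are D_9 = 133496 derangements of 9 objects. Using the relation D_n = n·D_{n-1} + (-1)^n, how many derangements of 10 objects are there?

1334961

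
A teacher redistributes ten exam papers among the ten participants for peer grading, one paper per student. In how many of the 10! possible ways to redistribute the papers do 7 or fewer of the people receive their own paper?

# with exactly i fixed is C(10,i)·!(10-i); sum over i=0..7:
  i=0: C(10,0)·!10 = 1·1334961 = 1334961
  i=1: C(10,1)·!9 = 10·133496 = 1334960
  i=2: C(10,2)·!8 = 45·14833 = 667485
  i=3: C(10,3)·!7 = 120·1854 = 222480
  i=4: C(10,4)·!6 = 210·265 = 55650
  i=5: C(10,5)·!5 = 252·44 = 11088
  i=6: C(10,6)·!4 = 210·9 = 1890
  i=7: C(10,7)·!3 = 120·2 = 240
Total = 3628754.

3628754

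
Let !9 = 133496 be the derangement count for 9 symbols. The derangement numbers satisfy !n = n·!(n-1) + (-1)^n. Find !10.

1334961

!10 = 10·133496 + 1 = 1334961.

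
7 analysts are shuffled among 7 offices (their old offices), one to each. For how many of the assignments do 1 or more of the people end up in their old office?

3186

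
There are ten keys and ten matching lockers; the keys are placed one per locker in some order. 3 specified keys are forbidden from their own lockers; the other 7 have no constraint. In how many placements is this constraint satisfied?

Inclusion-exclusion on the 3 forbidden self-matches:
Σ_{j=0}^{3} (-1)^j C(3,j)(10-j)!
= C(3,0)·10! - C(3,1)·9! + C(3,2)·8! - C(3,3)·7!
= 3628800 - 1088640 + 120960 - 5040
= 2656080

2656080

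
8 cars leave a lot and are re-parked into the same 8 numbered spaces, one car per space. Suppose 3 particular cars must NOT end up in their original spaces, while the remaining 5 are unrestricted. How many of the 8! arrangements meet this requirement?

Let A_j be the event that the j-th constrained one is fixed. By inclusion-exclusion over the 3 events:
Σ_{j=0}^{3} (-1)^j C(3,j)(8-j)!
= C(3,0)·8! - C(3,1)·7! + C(3,2)·6! - C(3,3)·5!
= 40320 - 15120 + 2160 - 120
= 27240

27240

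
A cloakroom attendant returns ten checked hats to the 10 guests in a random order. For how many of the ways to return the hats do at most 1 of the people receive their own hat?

2669921

Sum C(10,i)·!(10-i) for i = 0..1:
  i=0: C(10,0)·!10 = 1·1334961 = 1334961
  i=1: C(10,1)·!9 = 10·133496 = 1334960
Total = 2669921.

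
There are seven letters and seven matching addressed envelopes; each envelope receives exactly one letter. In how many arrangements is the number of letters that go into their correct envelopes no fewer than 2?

1331

# with exactly i fixed is C(7,i)·!(7-i); sum over i=2..7:
  i=2: C(7,2)·!5 = 21·44 = 924
  i=3: C(7,3)·!4 = 35·9 = 315
  i=4: C(7,4)·!3 = 35·2 = 70
  i=5: C(7,5)·!2 = 21·1 = 21
  i=6: C(7,6)·!1 = 7·0 = 0
  i=7: C(7,7)·!0 = 1·1 = 1
Total = 1331.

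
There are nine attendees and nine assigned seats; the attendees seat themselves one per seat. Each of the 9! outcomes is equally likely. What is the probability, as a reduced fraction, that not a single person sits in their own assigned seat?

16687/45360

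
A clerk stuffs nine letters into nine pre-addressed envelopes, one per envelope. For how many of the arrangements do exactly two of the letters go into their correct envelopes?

66744

Choose which 2 of the 9 are fixed: C(9,2) = 36.
The other 7 form a derangement: !7 = 1854.
Total: 36 × 1854 = 66744.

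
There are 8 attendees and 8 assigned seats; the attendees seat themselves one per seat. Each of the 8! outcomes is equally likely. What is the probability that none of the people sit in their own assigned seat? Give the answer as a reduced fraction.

2119/5760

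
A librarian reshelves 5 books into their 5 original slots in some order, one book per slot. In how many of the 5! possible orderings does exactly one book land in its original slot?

45

Choose which one of the 5 is fixed: C(5,1) = 5.
The remaining 4 must be deranged: !4 = 9.
Total: 5 × 9 = 45.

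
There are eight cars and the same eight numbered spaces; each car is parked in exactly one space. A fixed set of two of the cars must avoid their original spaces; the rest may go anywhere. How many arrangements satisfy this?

Inclusion-exclusion on the 2 forbidden self-matches:
Σ_{j=0}^{2} (-1)^j C(2,j)(8-j)!
= C(2,0)·8! - C(2,1)·7! + C(2,2)·6!
= 40320 - 10080 + 720
= 30960

30960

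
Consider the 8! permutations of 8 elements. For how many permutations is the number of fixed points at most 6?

40319

Sum C(8,i)·!(8-i) for i = 0..6:
  i=0: C(8,0)·!8 = 1·14833 = 14833
  i=1: C(8,1)·!7 = 8·1854 = 14832
  i=2: C(8,2)·!6 = 28·265 = 7420
  i=3: C(8,3)·!5 = 56·44 = 2464
  i=4: C(8,4)·!4 = 70·9 = 630
  i=5: C(8,5)·!3 = 56·2 = 112
  i=6: C(8,6)·!2 = 28·1 = 28
Total = 40319.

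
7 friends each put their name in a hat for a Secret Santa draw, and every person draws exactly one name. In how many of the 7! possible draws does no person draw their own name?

The number of derangements of 7 is !7 = Σ_{k=0}^{7} (-1)^k·7!/k!
= 7! - 7!/1! + 7!/2! - 7!/3! + 7!/4! - 7!/5! + 7!/6! - 7!/7!
= 5040 - 5040 + 2520 - 840 + 210 - 42 + 7 - 1
= 1854

1854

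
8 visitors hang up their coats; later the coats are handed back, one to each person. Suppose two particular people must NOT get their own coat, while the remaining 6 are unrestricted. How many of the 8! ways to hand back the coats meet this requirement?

30960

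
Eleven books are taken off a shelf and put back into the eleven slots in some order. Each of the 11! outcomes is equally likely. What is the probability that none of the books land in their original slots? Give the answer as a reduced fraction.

Favorable outcomes: !11 = 14684570.
Total outcomes: 11! = 39916800.
Probability = 14684570/39916800 = 1468457/3991680.

1468457/3991680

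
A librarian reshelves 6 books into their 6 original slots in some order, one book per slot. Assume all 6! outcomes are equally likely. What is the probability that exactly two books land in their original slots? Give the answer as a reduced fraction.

Favorable outcomes: C(6,2)·!4 = 15·9 = 135.
Total outcomes: 6! = 720.
Probability = 135/720 = 3/16.

3/16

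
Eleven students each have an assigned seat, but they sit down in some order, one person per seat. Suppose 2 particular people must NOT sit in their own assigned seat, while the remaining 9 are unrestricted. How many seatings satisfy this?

Let A_j be the event that the j-th constrained one is fixed. By inclusion-exclusion over the 2 events:
Σ_{j=0}^{2} (-1)^j C(2,j)(11-j)!
= C(2,0)·11! - C(2,1)·10! + C(2,2)·9!
= 39916800 - 7257600 + 362880
= 33022080

33022080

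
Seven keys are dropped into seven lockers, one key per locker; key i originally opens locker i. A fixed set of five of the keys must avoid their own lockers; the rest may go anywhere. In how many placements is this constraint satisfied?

Let A_j be the event that the j-th constrained one is fixed. By inclusion-exclusion over the 5 events:
Σ_{j=0}^{5} (-1)^j C(5,j)(7-j)!
= C(5,0)·7! - C(5,1)·6! + C(5,2)·5! - C(5,3)·4! + C(5,4)·3! - C(5,5)·2!
= 5040 - 3600 + 1200 - 240 + 30 - 2
= 2428

2428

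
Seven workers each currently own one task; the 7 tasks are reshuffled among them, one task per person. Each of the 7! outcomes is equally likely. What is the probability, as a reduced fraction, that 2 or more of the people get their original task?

Favorable outcomes: Σ_{i≥2} C(7,i)·!(7-i) = 21·44 + 35·9 + 35·2 + 21·1 + 7·0 + 1·1 = 1331.
Total outcomes: 7! = 5040.
Probability = 1331/5040 = 1331/5040.

1331/5040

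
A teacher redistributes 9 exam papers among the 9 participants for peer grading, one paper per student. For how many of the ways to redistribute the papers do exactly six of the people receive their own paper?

168

Pick the 6 fixed positions: C(9,6) = 84 ways.
The other 3 form a derangement: !3 = 2.
Total: 84 × 2 = 168.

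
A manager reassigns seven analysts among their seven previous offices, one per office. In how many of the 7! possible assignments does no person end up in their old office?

!7 = 7! · Σ_{k=0}^{7} (-1)^k/k!
= 7! - 7!/1! + 7!/2! - 7!/3! + 7!/4! - 7!/5! + 7!/6! - 7!/7!
= 5040 - 5040 + 2520 - 840 + 210 - 42 + 7 - 1
= 1854

1854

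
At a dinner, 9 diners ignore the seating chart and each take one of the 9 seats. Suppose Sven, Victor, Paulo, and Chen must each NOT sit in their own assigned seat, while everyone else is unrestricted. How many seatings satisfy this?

229080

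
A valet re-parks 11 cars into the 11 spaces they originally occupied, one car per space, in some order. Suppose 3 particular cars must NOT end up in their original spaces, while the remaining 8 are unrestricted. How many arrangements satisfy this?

Inclusion-exclusion on the 3 forbidden self-matches:
Σ_{j=0}^{3} (-1)^j C(3,j)(11-j)!
= C(3,0)·11! - C(3,1)·10! + C(3,2)·9! - C(3,3)·8!
= 39916800 - 10886400 + 1088640 - 40320
= 30078720

30078720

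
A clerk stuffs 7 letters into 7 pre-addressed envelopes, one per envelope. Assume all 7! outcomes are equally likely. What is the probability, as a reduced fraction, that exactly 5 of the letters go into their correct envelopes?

Favorable outcomes: C(7,5)·!2 = 21·1 = 21.
Total outcomes: 7! = 5040.
Probability = 21/5040 = 1/240.

1/240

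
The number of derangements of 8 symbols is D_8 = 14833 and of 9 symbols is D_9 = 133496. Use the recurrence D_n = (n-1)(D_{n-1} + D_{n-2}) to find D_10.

D_10 = (10-1)·(D_9 + D_8) = 9·(133496 + 14833) = 9·148329 = 1334961.

1334961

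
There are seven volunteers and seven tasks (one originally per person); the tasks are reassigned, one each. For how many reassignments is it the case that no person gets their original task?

1854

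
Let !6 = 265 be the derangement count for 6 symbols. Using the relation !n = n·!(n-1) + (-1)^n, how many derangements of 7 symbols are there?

1854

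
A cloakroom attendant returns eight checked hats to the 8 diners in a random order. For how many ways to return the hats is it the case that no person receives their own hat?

14833

The number of derangements of 8 is !8 = Σ_{k=0}^{8} (-1)^k·8!/k!
= 8! - 8!/1! + 8!/2! - 8!/3! + 8!/4! - 8!/5! + 8!/6! - 8!/7! + 8!/8!
= 40320 - 40320 + 20160 - 6720 + 1680 - 336 + 56 - 8 + 1
= 14833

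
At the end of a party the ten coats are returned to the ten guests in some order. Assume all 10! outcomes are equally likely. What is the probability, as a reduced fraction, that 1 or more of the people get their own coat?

28319/44800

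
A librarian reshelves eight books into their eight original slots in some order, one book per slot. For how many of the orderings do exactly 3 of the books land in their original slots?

2464

Choose which 3 of the 8 are fixed: C(8,3) = 56.
The remaining 5 must be deranged: !5 = 44.
Total: 56 × 44 = 2464.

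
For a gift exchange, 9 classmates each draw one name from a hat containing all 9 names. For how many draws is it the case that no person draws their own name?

133496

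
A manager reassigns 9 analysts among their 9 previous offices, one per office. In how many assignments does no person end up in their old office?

133496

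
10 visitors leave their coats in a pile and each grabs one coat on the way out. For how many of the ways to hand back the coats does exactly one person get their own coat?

1334960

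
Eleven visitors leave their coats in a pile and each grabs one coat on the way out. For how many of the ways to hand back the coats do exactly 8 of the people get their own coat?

330

Choose which 8 of the 11 are fixed: C(11,8) = 165.
The other 3 form a derangement: !3 = 2.
Total: 165 × 2 = 330.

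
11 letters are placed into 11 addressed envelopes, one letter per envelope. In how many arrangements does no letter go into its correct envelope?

14684570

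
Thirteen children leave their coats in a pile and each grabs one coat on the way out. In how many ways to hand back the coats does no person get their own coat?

2290792932

Recurrence: !13 = 13·!12 + (-1)^13.
!13 = 13·176214841 - 1 = 2290792932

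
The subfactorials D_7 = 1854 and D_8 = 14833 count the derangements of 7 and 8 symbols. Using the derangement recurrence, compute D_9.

133496

D_9 = (9-1)·(D_8 + D_7) = 8·(14833 + 1854) = 8·16687 = 133496.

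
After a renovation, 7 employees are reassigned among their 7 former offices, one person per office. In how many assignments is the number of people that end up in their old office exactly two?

924

Pick the 2 fixed positions: C(7,2) = 21 ways.
The remaining 5 must be deranged: !5 = 44.
Total: 21 × 44 = 924.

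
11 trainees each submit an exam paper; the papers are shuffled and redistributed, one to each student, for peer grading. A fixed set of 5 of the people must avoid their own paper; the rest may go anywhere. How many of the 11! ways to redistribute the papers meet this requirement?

Inclusion-exclusion on the 5 forbidden self-matches:
Σ_{j=0}^{5} (-1)^j C(5,j)(11-j)!
= C(5,0)·11! - C(5,1)·10! + C(5,2)·9! - C(5,3)·8! + C(5,4)·7! - C(5,5)·6!
= 39916800 - 18144000 + 3628800 - 403200 + 25200 - 720
= 25022880

25022880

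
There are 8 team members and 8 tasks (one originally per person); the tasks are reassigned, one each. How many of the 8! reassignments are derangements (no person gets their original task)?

!8 is the nearest integer to 8!/e.
8! = 40320, and 40320/e ≈ 14832.90, so !8 = 14833.

14833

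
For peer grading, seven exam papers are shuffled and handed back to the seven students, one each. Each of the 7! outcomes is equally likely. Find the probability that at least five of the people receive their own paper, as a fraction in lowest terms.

11/2520

Favorable outcomes: Σ_{i≥5} C(7,i)·!(7-i) = 21·1 + 7·0 + 1·1 = 22.
Total outcomes: 7! = 5040.
Probability = 22/5040 = 11/2520.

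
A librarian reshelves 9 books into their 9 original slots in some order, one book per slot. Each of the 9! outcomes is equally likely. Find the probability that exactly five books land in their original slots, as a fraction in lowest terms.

Favorable outcomes: C(9,5)·!4 = 126·9 = 1134.
Total outcomes: 9! = 362880.
Probability = 1134/362880 = 1/320.

1/320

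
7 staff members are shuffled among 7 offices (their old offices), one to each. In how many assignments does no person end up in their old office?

Recurrence: !7 = 6·(!6 + !5).
!7 = 6·(265 + 44) = 6·309 = 1854

1854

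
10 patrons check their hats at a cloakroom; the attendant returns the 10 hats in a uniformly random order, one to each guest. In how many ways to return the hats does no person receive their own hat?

Recurrence: !10 = 10·!9 + (-1)^10.
!10 = 10·133496 + 1 = 1334961

1334961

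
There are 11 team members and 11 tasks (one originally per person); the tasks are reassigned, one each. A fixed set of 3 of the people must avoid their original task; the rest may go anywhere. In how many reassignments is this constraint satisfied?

Inclusion-exclusion on the 3 forbidden self-matches:
Σ_{j=0}^{3} (-1)^j C(3,j)(11-j)!
= C(3,0)·11! - C(3,1)·10! + C(3,2)·9! - C(3,3)·8!
= 39916800 - 10886400 + 1088640 - 40320
= 30078720

30078720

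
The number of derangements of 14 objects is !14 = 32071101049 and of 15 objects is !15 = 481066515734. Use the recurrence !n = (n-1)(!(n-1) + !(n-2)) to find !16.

7697064251745

!16 = (16-1)·(!15 + !14) = 15·(481066515734 + 32071101049) = 15·513137616783 = 7697064251745.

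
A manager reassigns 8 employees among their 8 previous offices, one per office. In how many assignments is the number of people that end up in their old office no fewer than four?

771

Sum C(8,i)·!(8-i) for i = 4..8:
  i=4: C(8,4)·!4 = 70·9 = 630
  i=5: C(8,5)·!3 = 56·2 = 112
  i=6: C(8,6)·!2 = 28·1 = 28
  i=7: C(8,7)·!1 = 8·0 = 0
  i=8: C(8,8)·!0 = 1·1 = 1
Total = 771.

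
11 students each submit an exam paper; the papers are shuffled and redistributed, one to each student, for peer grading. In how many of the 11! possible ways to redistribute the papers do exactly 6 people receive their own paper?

Pick the 6 fixed positions: C(11,6) = 462 ways.
The remaining 5 must be deranged: !5 = 44.
Total: 462 × 44 = 20328.

20328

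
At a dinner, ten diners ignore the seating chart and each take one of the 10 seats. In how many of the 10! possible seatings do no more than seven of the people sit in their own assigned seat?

3628754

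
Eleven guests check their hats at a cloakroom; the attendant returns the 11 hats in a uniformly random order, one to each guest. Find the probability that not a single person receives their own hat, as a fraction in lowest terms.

1468457/3991680

Favorable outcomes: !11 = 14684570.
Total outcomes: 11! = 39916800.
Probability = 14684570/39916800 = 1468457/3991680.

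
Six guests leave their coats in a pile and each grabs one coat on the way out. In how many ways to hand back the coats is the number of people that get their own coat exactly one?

264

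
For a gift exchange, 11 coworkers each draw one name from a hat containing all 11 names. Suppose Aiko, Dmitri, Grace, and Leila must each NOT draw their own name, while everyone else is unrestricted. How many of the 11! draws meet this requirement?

Inclusion-exclusion on the 4 forbidden self-matches:
Σ_{j=0}^{4} (-1)^j C(4,j)(11-j)!
= C(4,0)·11! - C(4,1)·10! + C(4,2)·9! - C(4,3)·8! + C(4,4)·7!
= 39916800 - 14515200 + 2177280 - 161280 + 5040
= 27422640

27422640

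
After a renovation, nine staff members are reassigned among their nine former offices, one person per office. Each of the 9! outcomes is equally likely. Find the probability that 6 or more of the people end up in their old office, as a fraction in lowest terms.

41/72576

Favorable outcomes: Σ_{i≥6} C(9,i)·!(9-i) = 84·2 + 36·1 + 9·0 + 1·1 = 205.
Total outcomes: 9! = 362880.
Probability = 205/362880 = 41/72576.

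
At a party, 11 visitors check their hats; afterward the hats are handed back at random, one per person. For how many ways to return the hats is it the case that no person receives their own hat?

14684570

!11 = 11! · Σ_{k=0}^{11} (-1)^k/k!
= 11! - 11!/1! + 11!/2! - 11!/3! + 11!/4! - 11!/5! + 11!/6! - 11!/7! + 11!/8! - 11!/9! + 11!/10! - 11!/11!
= 39916800 - 39916800 + 19958400 - 6652800 + 1663200 - 332640 + 55440 - 7920 + 990 - 110 + 11 - 1
= 14684570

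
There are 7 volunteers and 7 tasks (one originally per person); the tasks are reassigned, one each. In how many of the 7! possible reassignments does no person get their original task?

1854

Use !n = n·!(n-1) + (-1)^n.
!7 = 7·265 - 1 = 1854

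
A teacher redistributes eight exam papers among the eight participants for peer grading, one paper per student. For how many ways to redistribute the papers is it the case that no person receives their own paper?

The number of derangements of 8 is !8 = Σ_{k=0}^{8} (-1)^k·8!/k!
= 8! - 8!/1! + 8!/2! - 8!/3! + 8!/4! - 8!/5! + 8!/6! - 8!/7! + 8!/8!
= 40320 - 40320 + 20160 - 6720 + 1680 - 336 + 56 - 8 + 1
= 14833

14833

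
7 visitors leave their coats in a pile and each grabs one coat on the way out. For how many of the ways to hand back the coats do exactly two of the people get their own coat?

Choose which 2 of the 7 are fixed: C(7,2) = 21.
The other 5 form a derangement: !5 = 44.
Total: 21 × 44 = 924.

924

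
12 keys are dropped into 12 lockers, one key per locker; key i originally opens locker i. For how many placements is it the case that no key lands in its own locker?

176214841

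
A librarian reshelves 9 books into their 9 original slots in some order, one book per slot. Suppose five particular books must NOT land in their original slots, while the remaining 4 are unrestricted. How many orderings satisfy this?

Let A_j be the event that the j-th constrained one is fixed. By inclusion-exclusion over the 5 events:
Σ_{j=0}^{5} (-1)^j C(5,j)(9-j)!
= C(5,0)·9! - C(5,1)·8! + C(5,2)·7! - C(5,3)·6! + C(5,4)·5! - C(5,5)·4!
= 362880 - 201600 + 50400 - 7200 + 600 - 24
= 205056

205056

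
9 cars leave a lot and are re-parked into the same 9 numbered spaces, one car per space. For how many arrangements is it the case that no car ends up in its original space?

By inclusion-exclusion, !9 = Σ (-1)^k · 9!/k! for k=0..9
= 9! - 9!/1! + 9!/2! - 9!/3! + 9!/4! - 9!/5! + 9!/6! - 9!/7! + 9!/8! - 9!/9!
= 362880 - 362880 + 181440 - 60480 + 15120 - 3024 + 504 - 72 + 9 - 1
= 133496

133496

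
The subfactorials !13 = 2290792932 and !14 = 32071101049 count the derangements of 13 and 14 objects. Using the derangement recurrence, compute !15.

!15 = (15-1)·(!14 + !13) = 14·(32071101049 + 2290792932) = 14·34361893981 = 481066515734.

481066515734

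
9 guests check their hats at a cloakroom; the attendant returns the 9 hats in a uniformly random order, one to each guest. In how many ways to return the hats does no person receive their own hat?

133496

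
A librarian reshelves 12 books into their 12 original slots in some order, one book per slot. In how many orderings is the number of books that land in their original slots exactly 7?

34848

Choose which 7 of the 12 are fixed: C(12,7) = 792.
The other 5 form a derangement: !5 = 44.
Total: 792 × 44 = 34848.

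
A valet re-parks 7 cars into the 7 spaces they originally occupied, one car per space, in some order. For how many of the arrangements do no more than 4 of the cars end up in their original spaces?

5018

# with exactly i fixed is C(7,i)·!(7-i); sum over i=0..4:
  i=0: C(7,0)·!7 = 1·1854 = 1854
  i=1: C(7,1)·!6 = 7·265 = 1855
  i=2: C(7,2)·!5 = 21·44 = 924
  i=3: C(7,3)·!4 = 35·9 = 315
  i=4: C(7,4)·!3 = 35·2 = 70
Total = 5018.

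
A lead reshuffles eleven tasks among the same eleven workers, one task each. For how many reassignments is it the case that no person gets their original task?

14684570

By inclusion-exclusion, !11 = Σ (-1)^k · 11!/k! for k=0..11
= 11! - 11!/1! + 11!/2! - 11!/3! + 11!/4! - 11!/5! + 11!/6! - 11!/7! + 11!/8! - 11!/9! + 11!/10! - 11!/11!
= 39916800 - 39916800 + 19958400 - 6652800 + 1663200 - 332640 + 55440 - 7920 + 990 - 110 + 11 - 1
= 14684570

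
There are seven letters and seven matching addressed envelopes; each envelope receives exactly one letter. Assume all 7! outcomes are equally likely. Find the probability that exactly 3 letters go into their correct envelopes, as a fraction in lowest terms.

1/16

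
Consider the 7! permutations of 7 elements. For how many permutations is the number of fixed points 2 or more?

# with exactly i fixed is C(7,i)·!(7-i); sum over i=2..7:
  i=2: C(7,2)·!5 = 21·44 = 924
  i=3: C(7,3)·!4 = 35·9 = 315
  i=4: C(7,4)·!3 = 35·2 = 70
  i=5: C(7,5)·!2 = 21·1 = 21
  i=6: C(7,6)·!1 = 7·0 = 0
  i=7: C(7,7)·!0 = 1·1 = 1
Total = 1331.

1331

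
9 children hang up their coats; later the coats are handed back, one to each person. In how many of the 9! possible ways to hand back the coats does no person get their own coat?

!9 = 9! · Σ_{k=0}^{9} (-1)^k/k!
= 9! - 9!/1! + 9!/2! - 9!/3! + 9!/4! - 9!/5! + 9!/6! - 9!/7! + 9!/8! - 9!/9!
= 362880 - 362880 + 181440 - 60480 + 15120 - 3024 + 504 - 72 + 9 - 1
= 133496

133496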